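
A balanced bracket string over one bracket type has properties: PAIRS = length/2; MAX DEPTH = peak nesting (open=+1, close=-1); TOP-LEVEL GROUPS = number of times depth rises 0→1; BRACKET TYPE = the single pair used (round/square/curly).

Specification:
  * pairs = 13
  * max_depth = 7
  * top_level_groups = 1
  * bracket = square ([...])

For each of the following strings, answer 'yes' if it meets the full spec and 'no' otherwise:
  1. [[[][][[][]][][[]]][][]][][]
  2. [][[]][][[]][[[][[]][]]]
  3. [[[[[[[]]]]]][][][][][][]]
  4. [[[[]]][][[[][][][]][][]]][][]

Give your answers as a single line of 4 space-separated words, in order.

String 1 '[[[][][[][]][][[]]][][]][][]': depth seq [1 2 3 2 3 2 3 4 3 4 3 2 3 2 3 4 3 2 1 2 1 2 1 0 1 0 1 0]
  -> pairs=14 depth=4 groups=3 -> no
String 2 '[][[]][][[]][[[][[]][]]]': depth seq [1 0 1 2 1 0 1 0 1 2 1 0 1 2 3 2 3 4 3 2 3 2 1 0]
  -> pairs=12 depth=4 groups=5 -> no
String 3 '[[[[[[[]]]]]][][][][][][]]': depth seq [1 2 3 4 5 6 7 6 5 4 3 2 1 2 1 2 1 2 1 2 1 2 1 2 1 0]
  -> pairs=13 depth=7 groups=1 -> yes
String 4 '[[[[]]][][[[][][][]][][]]][][]': depth seq [1 2 3 4 3 2 1 2 1 2 3 4 3 4 3 4 3 4 3 2 3 2 3 2 1 0 1 0 1 0]
  -> pairs=15 depth=4 groups=3 -> no

Answer: no no yes no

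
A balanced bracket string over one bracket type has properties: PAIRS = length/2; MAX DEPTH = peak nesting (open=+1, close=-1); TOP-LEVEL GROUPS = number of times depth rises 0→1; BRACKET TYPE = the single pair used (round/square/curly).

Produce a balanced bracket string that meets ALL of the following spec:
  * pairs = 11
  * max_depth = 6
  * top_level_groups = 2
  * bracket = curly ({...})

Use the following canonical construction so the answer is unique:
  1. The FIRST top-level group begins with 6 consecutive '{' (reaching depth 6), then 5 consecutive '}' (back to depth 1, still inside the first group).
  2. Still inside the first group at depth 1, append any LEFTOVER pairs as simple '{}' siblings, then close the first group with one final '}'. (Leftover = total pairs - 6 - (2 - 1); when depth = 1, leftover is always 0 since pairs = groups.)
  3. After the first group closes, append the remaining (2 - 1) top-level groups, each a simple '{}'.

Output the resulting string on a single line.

Spec: pairs=11 depth=6 groups=2
Leftover pairs = 11 - 6 - (2-1) = 4
First group: deep chain of depth 6 + 4 sibling pairs
Remaining 1 groups: simple '{}' each

Answer: {{{{{{}}}}}{}{}{}{}}{}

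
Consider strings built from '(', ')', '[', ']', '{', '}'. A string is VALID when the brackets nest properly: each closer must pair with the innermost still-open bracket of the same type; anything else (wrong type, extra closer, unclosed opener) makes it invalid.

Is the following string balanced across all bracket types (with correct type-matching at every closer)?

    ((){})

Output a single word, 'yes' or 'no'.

pos 0: push '('; stack = (
pos 1: push '('; stack = ((
pos 2: ')' matches '('; pop; stack = (
pos 3: push '{'; stack = ({
pos 4: '}' matches '{'; pop; stack = (
pos 5: ')' matches '('; pop; stack = (empty)
end: stack empty → VALID
Verdict: properly nested → yes

Answer: yes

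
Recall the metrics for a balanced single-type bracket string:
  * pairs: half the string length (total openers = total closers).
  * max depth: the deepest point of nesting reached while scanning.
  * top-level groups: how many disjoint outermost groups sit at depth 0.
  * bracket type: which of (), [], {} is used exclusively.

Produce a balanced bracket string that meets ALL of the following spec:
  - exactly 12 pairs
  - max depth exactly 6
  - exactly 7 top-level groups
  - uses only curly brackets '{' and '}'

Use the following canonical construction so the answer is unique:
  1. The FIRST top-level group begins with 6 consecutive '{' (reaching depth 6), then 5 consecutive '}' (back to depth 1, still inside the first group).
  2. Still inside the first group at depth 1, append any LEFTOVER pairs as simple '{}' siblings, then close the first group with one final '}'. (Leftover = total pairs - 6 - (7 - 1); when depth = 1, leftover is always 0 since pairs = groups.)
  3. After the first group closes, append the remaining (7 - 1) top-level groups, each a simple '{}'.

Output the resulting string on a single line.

Spec: pairs=12 depth=6 groups=7
Leftover pairs = 12 - 6 - (7-1) = 0
First group: deep chain of depth 6 + 0 sibling pairs
Remaining 6 groups: simple '{}' each

Answer: {{{{{{}}}}}}{}{}{}{}{}{}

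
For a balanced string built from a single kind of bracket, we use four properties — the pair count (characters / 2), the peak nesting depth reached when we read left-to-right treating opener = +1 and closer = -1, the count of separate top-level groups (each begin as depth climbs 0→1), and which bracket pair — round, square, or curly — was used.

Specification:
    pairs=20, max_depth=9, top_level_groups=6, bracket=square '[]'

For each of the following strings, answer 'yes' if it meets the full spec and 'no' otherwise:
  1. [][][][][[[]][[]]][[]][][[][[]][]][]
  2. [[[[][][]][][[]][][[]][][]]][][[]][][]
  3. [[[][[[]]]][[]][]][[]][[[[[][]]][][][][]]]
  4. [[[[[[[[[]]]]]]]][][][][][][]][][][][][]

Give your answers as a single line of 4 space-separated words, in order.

Answer: no no no yes

Derivation:
String 1 '[][][][][[[]][[]]][[]][][[][[]][]][]': depth seq [1 0 1 0 1 0 1 0 1 2 3 2 1 2 3 2 1 0 1 2 1 0 1 0 1 2 1 2 3 2 1 2 1 0 1 0]
  -> pairs=18 depth=3 groups=9 -> no
String 2 '[[[[][][]][][[]][][[]][][]]][][[]][][]': depth seq [1 2 3 4 3 4 3 4 3 2 3 2 3 4 3 2 3 2 3 4 3 2 3 2 3 2 1 0 1 0 1 2 1 0 1 0 1 0]
  -> pairs=19 depth=4 groups=5 -> no
String 3 '[[[][[[]]]][[]][]][[]][[[[[][]]][][][][]]]': depth seq [1 2 3 2 3 4 5 4 3 2 1 2 3 2 1 2 1 0 1 2 1 0 1 2 3 4 5 4 5 4 3 2 3 2 3 2 3 2 3 2 1 0]
  -> pairs=21 depth=5 groups=3 -> no
String 4 '[[[[[[[[[]]]]]]]][][][][][][]][][][][][]': depth seq [1 2 3 4 5 6 7 8 9 8 7 6 5 4 3 2 1 2 1 2 1 2 1 2 1 2 1 2 1 0 1 0 1 0 1 0 1 0 1 0]
  -> pairs=20 depth=9 groups=6 -> yes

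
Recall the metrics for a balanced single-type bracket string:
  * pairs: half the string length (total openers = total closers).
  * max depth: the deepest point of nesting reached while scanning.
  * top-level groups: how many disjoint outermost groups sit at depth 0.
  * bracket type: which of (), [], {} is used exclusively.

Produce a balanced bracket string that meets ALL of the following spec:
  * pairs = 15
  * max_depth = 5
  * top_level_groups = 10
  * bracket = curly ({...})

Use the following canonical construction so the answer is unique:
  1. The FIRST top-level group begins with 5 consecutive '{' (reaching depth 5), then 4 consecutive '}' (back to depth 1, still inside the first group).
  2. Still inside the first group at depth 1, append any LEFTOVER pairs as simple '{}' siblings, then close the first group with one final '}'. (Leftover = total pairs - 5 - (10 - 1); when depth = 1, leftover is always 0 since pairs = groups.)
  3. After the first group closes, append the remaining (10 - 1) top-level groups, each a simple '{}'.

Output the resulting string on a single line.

Spec: pairs=15 depth=5 groups=10
Leftover pairs = 15 - 5 - (10-1) = 1
First group: deep chain of depth 5 + 1 sibling pairs
Remaining 9 groups: simple '{}' each

Answer: {{{{{}}}}{}}{}{}{}{}{}{}{}{}{}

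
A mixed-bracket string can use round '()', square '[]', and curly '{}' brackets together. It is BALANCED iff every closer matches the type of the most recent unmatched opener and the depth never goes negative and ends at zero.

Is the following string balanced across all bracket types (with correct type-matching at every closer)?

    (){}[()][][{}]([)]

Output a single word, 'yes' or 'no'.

pos 0: push '('; stack = (
pos 1: ')' matches '('; pop; stack = (empty)
pos 2: push '{'; stack = {
pos 3: '}' matches '{'; pop; stack = (empty)
pos 4: push '['; stack = [
pos 5: push '('; stack = [(
pos 6: ')' matches '('; pop; stack = [
pos 7: ']' matches '['; pop; stack = (empty)
pos 8: push '['; stack = [
pos 9: ']' matches '['; pop; stack = (empty)
pos 10: push '['; stack = [
pos 11: push '{'; stack = [{
pos 12: '}' matches '{'; pop; stack = [
pos 13: ']' matches '['; pop; stack = (empty)
pos 14: push '('; stack = (
pos 15: push '['; stack = ([
pos 16: saw closer ')' but top of stack is '[' (expected ']') → INVALID
Verdict: type mismatch at position 16: ')' closes '[' → no

Answer: no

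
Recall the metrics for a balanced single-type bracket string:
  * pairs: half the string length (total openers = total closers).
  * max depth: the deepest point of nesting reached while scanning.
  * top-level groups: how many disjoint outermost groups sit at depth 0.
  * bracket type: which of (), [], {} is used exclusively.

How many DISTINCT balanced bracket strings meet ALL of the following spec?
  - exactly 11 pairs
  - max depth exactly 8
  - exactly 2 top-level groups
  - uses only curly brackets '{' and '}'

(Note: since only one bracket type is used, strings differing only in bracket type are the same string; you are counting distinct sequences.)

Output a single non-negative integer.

Spec: pairs=11 depth=8 groups=2
Count(depth <= 8) = 16762
Count(depth <= 7) = 16528
Count(depth == 8) = 16762 - 16528 = 234

Answer: 234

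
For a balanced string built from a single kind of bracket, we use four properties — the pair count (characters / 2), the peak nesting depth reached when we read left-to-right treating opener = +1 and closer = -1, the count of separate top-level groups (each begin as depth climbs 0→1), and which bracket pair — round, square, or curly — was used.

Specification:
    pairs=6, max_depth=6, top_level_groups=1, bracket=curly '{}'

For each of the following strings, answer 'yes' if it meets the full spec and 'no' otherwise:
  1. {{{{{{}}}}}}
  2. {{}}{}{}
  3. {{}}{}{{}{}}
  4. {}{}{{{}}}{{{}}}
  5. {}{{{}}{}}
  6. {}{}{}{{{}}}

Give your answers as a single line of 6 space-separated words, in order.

Answer: yes no no no no no

Derivation:
String 1 '{{{{{{}}}}}}': depth seq [1 2 3 4 5 6 5 4 3 2 1 0]
  -> pairs=6 depth=6 groups=1 -> yes
String 2 '{{}}{}{}': depth seq [1 2 1 0 1 0 1 0]
  -> pairs=4 depth=2 groups=3 -> no
String 3 '{{}}{}{{}{}}': depth seq [1 2 1 0 1 0 1 2 1 2 1 0]
  -> pairs=6 depth=2 groups=3 -> no
String 4 '{}{}{{{}}}{{{}}}': depth seq [1 0 1 0 1 2 3 2 1 0 1 2 3 2 1 0]
  -> pairs=8 depth=3 groups=4 -> no
String 5 '{}{{{}}{}}': depth seq [1 0 1 2 3 2 1 2 1 0]
  -> pairs=5 depth=3 groups=2 -> no
String 6 '{}{}{}{{{}}}': depth seq [1 0 1 0 1 0 1 2 3 2 1 0]
  -> pairs=6 depth=3 groups=4 -> no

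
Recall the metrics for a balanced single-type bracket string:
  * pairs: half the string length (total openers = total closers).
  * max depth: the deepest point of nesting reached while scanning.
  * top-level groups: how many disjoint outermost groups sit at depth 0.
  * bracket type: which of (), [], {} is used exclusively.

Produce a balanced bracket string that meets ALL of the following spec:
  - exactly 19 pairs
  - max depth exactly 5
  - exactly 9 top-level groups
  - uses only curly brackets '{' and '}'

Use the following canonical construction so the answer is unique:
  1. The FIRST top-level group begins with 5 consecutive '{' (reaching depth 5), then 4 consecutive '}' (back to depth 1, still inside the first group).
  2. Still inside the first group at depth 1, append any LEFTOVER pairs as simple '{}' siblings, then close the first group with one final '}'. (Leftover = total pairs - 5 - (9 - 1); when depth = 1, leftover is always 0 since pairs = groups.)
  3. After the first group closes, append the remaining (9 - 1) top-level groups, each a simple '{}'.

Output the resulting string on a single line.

Spec: pairs=19 depth=5 groups=9
Leftover pairs = 19 - 5 - (9-1) = 6
First group: deep chain of depth 5 + 6 sibling pairs
Remaining 8 groups: simple '{}' each

Answer: {{{{{}}}}{}{}{}{}{}{}}{}{}{}{}{}{}{}{}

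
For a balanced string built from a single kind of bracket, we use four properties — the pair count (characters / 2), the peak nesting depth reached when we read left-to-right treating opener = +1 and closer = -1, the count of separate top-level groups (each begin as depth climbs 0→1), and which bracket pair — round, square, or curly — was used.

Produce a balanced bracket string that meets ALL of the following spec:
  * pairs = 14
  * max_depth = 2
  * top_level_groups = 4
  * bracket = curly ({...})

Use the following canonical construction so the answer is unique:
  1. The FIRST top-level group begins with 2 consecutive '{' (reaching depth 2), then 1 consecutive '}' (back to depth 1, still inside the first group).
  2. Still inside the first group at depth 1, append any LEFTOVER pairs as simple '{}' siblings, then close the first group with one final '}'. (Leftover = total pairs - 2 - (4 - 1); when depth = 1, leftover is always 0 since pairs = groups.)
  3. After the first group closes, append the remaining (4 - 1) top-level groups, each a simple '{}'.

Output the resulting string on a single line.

Spec: pairs=14 depth=2 groups=4
Leftover pairs = 14 - 2 - (4-1) = 9
First group: deep chain of depth 2 + 9 sibling pairs
Remaining 3 groups: simple '{}' each

Answer: {{}{}{}{}{}{}{}{}{}{}}{}{}{}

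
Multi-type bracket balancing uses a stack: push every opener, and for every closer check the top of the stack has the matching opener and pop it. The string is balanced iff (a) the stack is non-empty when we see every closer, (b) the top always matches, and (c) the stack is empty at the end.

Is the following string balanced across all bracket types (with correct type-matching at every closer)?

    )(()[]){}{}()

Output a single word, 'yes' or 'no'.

Answer: no

Derivation:
pos 0: saw closer ')' but stack is empty → INVALID
Verdict: unmatched closer ')' at position 0 → no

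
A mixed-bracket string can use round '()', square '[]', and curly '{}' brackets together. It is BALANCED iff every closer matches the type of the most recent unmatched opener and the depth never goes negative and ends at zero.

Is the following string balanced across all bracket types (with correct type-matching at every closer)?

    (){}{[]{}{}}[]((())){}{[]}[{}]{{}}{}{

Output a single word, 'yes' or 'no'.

pos 0: push '('; stack = (
pos 1: ')' matches '('; pop; stack = (empty)
pos 2: push '{'; stack = {
pos 3: '}' matches '{'; pop; stack = (empty)
pos 4: push '{'; stack = {
pos 5: push '['; stack = {[
pos 6: ']' matches '['; pop; stack = {
pos 7: push '{'; stack = {{
pos 8: '}' matches '{'; pop; stack = {
pos 9: push '{'; stack = {{
pos 10: '}' matches '{'; pop; stack = {
pos 11: '}' matches '{'; pop; stack = (empty)
pos 12: push '['; stack = [
pos 13: ']' matches '['; pop; stack = (empty)
pos 14: push '('; stack = (
pos 15: push '('; stack = ((
pos 16: push '('; stack = (((
pos 17: ')' matches '('; pop; stack = ((
pos 18: ')' matches '('; pop; stack = (
pos 19: ')' matches '('; pop; stack = (empty)
pos 20: push '{'; stack = {
pos 21: '}' matches '{'; pop; stack = (empty)
pos 22: push '{'; stack = {
pos 23: push '['; stack = {[
pos 24: ']' matches '['; pop; stack = {
pos 25: '}' matches '{'; pop; stack = (empty)
pos 26: push '['; stack = [
pos 27: push '{'; stack = [{
pos 28: '}' matches '{'; pop; stack = [
pos 29: ']' matches '['; pop; stack = (empty)
pos 30: push '{'; stack = {
pos 31: push '{'; stack = {{
pos 32: '}' matches '{'; pop; stack = {
pos 33: '}' matches '{'; pop; stack = (empty)
pos 34: push '{'; stack = {
pos 35: '}' matches '{'; pop; stack = (empty)
pos 36: push '{'; stack = {
end: stack still non-empty ({) → INVALID
Verdict: unclosed openers at end: { → no

Answer: no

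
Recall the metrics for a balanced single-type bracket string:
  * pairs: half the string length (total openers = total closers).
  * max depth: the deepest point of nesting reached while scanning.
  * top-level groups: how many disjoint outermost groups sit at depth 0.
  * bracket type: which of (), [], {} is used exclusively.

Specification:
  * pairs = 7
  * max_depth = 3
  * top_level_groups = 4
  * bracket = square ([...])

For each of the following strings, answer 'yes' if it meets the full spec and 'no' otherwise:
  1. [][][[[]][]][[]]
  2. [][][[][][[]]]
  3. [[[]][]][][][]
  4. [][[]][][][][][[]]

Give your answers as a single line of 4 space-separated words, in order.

String 1 '[][][[[]][]][[]]': depth seq [1 0 1 0 1 2 3 2 1 2 1 0 1 2 1 0]
  -> pairs=8 depth=3 groups=4 -> no
String 2 '[][][[][][[]]]': depth seq [1 0 1 0 1 2 1 2 1 2 3 2 1 0]
  -> pairs=7 depth=3 groups=3 -> no
String 3 '[[[]][]][][][]': depth seq [1 2 3 2 1 2 1 0 1 0 1 0 1 0]
  -> pairs=7 depth=3 groups=4 -> yes
String 4 '[][[]][][][][][[]]': depth seq [1 0 1 2 1 0 1 0 1 0 1 0 1 0 1 2 1 0]
  -> pairs=9 depth=2 groups=7 -> no

Answer: no no yes no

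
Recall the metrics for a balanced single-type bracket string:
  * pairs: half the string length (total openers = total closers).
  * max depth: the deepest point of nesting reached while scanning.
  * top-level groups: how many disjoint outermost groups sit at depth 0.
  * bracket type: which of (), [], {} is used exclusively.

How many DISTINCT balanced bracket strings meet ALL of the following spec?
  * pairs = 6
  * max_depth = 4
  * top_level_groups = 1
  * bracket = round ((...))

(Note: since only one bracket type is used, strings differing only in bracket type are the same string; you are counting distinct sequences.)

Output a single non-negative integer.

Spec: pairs=6 depth=4 groups=1
Count(depth <= 4) = 34
Count(depth <= 3) = 16
Count(depth == 4) = 34 - 16 = 18

Answer: 18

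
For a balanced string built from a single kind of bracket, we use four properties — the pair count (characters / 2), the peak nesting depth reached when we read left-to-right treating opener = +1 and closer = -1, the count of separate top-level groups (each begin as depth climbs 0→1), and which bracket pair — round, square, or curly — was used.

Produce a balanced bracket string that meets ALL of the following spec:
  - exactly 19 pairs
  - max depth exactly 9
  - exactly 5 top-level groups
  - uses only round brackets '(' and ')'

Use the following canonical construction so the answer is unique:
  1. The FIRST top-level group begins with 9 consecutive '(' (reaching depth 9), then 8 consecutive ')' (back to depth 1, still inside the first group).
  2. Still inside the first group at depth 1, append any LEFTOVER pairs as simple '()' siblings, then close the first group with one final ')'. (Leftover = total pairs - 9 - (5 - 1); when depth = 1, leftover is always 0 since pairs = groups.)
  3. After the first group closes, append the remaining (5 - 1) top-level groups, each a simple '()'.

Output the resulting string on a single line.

Spec: pairs=19 depth=9 groups=5
Leftover pairs = 19 - 9 - (5-1) = 6
First group: deep chain of depth 9 + 6 sibling pairs
Remaining 4 groups: simple '()' each

Answer: ((((((((())))))))()()()()()())()()()()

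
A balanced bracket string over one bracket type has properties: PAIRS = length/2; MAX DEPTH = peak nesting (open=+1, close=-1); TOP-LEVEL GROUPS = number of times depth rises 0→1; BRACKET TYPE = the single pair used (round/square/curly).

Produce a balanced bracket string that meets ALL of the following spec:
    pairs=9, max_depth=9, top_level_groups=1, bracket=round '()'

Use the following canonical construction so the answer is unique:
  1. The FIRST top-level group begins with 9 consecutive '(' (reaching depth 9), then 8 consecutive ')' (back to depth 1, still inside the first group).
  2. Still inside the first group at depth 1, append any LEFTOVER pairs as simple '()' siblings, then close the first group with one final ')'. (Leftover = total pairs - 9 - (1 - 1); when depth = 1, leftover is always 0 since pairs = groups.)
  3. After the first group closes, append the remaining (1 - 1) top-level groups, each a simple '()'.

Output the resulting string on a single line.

Answer: ((((((((()))))))))

Derivation:
Spec: pairs=9 depth=9 groups=1
Leftover pairs = 9 - 9 - (1-1) = 0
First group: deep chain of depth 9 + 0 sibling pairs
Remaining 0 groups: simple '()' each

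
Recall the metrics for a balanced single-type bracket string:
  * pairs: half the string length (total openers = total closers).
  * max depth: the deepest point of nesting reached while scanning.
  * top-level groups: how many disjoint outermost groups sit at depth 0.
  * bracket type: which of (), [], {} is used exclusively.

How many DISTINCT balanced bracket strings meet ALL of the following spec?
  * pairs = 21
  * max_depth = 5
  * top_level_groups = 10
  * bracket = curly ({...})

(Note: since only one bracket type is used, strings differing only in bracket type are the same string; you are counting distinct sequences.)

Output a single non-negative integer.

Spec: pairs=21 depth=5 groups=10
Count(depth <= 5) = 36042160
Count(depth <= 4) = 27190510
Count(depth == 5) = 36042160 - 27190510 = 8851650

Answer: 8851650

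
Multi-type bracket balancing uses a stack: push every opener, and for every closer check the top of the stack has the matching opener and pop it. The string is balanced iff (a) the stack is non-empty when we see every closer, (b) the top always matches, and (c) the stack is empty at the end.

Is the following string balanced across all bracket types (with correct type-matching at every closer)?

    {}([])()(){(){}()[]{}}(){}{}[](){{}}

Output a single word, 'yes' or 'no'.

Answer: yes

Derivation:
pos 0: push '{'; stack = {
pos 1: '}' matches '{'; pop; stack = (empty)
pos 2: push '('; stack = (
pos 3: push '['; stack = ([
pos 4: ']' matches '['; pop; stack = (
pos 5: ')' matches '('; pop; stack = (empty)
pos 6: push '('; stack = (
pos 7: ')' matches '('; pop; stack = (empty)
pos 8: push '('; stack = (
pos 9: ')' matches '('; pop; stack = (empty)
pos 10: push '{'; stack = {
pos 11: push '('; stack = {(
pos 12: ')' matches '('; pop; stack = {
pos 13: push '{'; stack = {{
pos 14: '}' matches '{'; pop; stack = {
pos 15: push '('; stack = {(
pos 16: ')' matches '('; pop; stack = {
pos 17: push '['; stack = {[
pos 18: ']' matches '['; pop; stack = {
pos 19: push '{'; stack = {{
pos 20: '}' matches '{'; pop; stack = {
pos 21: '}' matches '{'; pop; stack = (empty)
pos 22: push '('; stack = (
pos 23: ')' matches '('; pop; stack = (empty)
pos 24: push '{'; stack = {
pos 25: '}' matches '{'; pop; stack = (empty)
pos 26: push '{'; stack = {
pos 27: '}' matches '{'; pop; stack = (empty)
pos 28: push '['; stack = [
pos 29: ']' matches '['; pop; stack = (empty)
pos 30: push '('; stack = (
pos 31: ')' matches '('; pop; stack = (empty)
pos 32: push '{'; stack = {
pos 33: push '{'; stack = {{
pos 34: '}' matches '{'; pop; stack = {
pos 35: '}' matches '{'; pop; stack = (empty)
end: stack empty → VALID
Verdict: properly nested → yes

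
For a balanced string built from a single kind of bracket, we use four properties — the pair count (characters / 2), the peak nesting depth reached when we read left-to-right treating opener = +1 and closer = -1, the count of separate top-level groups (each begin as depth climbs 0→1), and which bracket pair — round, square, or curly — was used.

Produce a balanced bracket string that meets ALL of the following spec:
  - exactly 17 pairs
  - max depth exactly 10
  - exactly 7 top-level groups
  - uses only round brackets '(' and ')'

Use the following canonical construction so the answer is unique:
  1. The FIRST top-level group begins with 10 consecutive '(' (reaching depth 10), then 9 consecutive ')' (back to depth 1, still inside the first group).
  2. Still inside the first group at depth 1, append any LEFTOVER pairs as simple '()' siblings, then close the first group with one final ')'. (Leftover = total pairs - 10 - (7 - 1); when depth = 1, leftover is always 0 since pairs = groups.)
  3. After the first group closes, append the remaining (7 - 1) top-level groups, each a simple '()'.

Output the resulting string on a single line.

Spec: pairs=17 depth=10 groups=7
Leftover pairs = 17 - 10 - (7-1) = 1
First group: deep chain of depth 10 + 1 sibling pairs
Remaining 6 groups: simple '()' each

Answer: (((((((((()))))))))())()()()()()()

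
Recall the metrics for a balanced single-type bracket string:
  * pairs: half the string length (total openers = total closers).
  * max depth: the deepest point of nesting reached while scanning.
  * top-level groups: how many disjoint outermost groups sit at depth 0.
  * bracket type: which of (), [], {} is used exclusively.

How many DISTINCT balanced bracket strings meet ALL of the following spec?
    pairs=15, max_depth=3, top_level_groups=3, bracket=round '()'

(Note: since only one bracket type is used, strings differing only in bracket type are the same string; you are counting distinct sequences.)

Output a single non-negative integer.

Spec: pairs=15 depth=3 groups=3
Count(depth <= 3) = 68096
Count(depth <= 2) = 91
Count(depth == 3) = 68096 - 91 = 68005

Answer: 68005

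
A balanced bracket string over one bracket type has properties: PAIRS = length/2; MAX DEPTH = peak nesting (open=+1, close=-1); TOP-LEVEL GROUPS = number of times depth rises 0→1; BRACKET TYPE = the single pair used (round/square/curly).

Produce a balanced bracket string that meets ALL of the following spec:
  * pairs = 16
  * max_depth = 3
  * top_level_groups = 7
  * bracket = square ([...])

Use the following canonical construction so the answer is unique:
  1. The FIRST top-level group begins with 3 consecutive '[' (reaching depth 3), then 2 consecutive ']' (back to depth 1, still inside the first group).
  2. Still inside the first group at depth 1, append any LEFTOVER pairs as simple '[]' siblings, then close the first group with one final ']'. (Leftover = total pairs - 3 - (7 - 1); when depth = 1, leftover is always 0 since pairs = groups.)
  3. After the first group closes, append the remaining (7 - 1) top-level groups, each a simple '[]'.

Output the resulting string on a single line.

Answer: [[[]][][][][][][][]][][][][][][]

Derivation:
Spec: pairs=16 depth=3 groups=7
Leftover pairs = 16 - 3 - (7-1) = 7
First group: deep chain of depth 3 + 7 sibling pairs
Remaining 6 groups: simple '[]' each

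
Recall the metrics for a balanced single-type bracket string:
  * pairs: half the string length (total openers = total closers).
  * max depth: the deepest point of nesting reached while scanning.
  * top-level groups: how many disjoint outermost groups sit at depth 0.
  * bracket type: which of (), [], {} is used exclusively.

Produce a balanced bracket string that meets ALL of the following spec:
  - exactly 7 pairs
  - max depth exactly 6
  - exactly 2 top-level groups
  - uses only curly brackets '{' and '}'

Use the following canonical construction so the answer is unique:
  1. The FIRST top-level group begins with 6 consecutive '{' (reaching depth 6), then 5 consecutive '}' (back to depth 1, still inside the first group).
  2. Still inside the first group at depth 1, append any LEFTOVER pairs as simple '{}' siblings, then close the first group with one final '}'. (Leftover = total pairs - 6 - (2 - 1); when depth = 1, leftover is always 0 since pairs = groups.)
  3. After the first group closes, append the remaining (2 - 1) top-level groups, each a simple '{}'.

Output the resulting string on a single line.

Spec: pairs=7 depth=6 groups=2
Leftover pairs = 7 - 6 - (2-1) = 0
First group: deep chain of depth 6 + 0 sibling pairs
Remaining 1 groups: simple '{}' each

Answer: {{{{{{}}}}}}{}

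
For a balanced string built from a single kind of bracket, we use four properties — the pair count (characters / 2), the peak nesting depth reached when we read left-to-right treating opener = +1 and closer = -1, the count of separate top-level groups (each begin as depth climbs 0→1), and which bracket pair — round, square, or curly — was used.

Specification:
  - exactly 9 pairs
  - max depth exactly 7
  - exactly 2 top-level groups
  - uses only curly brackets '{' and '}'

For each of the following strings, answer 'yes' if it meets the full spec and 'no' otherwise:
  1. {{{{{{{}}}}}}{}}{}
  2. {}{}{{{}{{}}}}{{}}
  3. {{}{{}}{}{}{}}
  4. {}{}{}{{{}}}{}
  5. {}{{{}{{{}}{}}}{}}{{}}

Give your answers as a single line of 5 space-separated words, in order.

Answer: yes no no no no

Derivation:
String 1 '{{{{{{{}}}}}}{}}{}': depth seq [1 2 3 4 5 6 7 6 5 4 3 2 1 2 1 0 1 0]
  -> pairs=9 depth=7 groups=2 -> yes
String 2 '{}{}{{{}{{}}}}{{}}': depth seq [1 0 1 0 1 2 3 2 3 4 3 2 1 0 1 2 1 0]
  -> pairs=9 depth=4 groups=4 -> no
String 3 '{{}{{}}{}{}{}}': depth seq [1 2 1 2 3 2 1 2 1 2 1 2 1 0]
  -> pairs=7 depth=3 groups=1 -> no
String 4 '{}{}{}{{{}}}{}': depth seq [1 0 1 0 1 0 1 2 3 2 1 0 1 0]
  -> pairs=7 depth=3 groups=5 -> no
String 5 '{}{{{}{{{}}{}}}{}}{{}}': depth seq [1 0 1 2 3 2 3 4 5 4 3 4 3 2 1 2 1 0 1 2 1 0]
  -> pairs=11 depth=5 groups=3 -> no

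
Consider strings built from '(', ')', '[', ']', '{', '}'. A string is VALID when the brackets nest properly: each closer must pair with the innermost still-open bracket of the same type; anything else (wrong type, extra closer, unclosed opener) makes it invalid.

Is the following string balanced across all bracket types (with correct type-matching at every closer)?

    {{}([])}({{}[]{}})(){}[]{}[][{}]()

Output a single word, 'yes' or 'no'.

pos 0: push '{'; stack = {
pos 1: push '{'; stack = {{
pos 2: '}' matches '{'; pop; stack = {
pos 3: push '('; stack = {(
pos 4: push '['; stack = {([
pos 5: ']' matches '['; pop; stack = {(
pos 6: ')' matches '('; pop; stack = {
pos 7: '}' matches '{'; pop; stack = (empty)
pos 8: push '('; stack = (
pos 9: push '{'; stack = ({
pos 10: push '{'; stack = ({{
pos 11: '}' matches '{'; pop; stack = ({
pos 12: push '['; stack = ({[
pos 13: ']' matches '['; pop; stack = ({
pos 14: push '{'; stack = ({{
pos 15: '}' matches '{'; pop; stack = ({
pos 16: '}' matches '{'; pop; stack = (
pos 17: ')' matches '('; pop; stack = (empty)
pos 18: push '('; stack = (
pos 19: ')' matches '('; pop; stack = (empty)
pos 20: push '{'; stack = {
pos 21: '}' matches '{'; pop; stack = (empty)
pos 22: push '['; stack = [
pos 23: ']' matches '['; pop; stack = (empty)
pos 24: push '{'; stack = {
pos 25: '}' matches '{'; pop; stack = (empty)
pos 26: push '['; stack = [
pos 27: ']' matches '['; pop; stack = (empty)
pos 28: push '['; stack = [
pos 29: push '{'; stack = [{
pos 30: '}' matches '{'; pop; stack = [
pos 31: ']' matches '['; pop; stack = (empty)
pos 32: push '('; stack = (
pos 33: ')' matches '('; pop; stack = (empty)
end: stack empty → VALID
Verdict: properly nested → yes

Answer: yes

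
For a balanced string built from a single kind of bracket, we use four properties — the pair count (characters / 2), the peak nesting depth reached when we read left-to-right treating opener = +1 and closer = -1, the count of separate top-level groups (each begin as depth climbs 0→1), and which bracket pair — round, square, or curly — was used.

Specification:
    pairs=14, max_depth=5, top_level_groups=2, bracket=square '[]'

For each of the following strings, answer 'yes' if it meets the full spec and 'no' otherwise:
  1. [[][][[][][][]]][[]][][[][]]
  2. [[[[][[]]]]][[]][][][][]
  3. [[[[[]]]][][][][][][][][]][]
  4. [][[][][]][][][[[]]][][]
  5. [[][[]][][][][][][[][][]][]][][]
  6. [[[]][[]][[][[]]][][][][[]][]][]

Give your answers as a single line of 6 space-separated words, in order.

String 1 '[[][][[][][][]]][[]][][[][]]': depth seq [1 2 1 2 1 2 3 2 3 2 3 2 3 2 1 0 1 2 1 0 1 0 1 2 1 2 1 0]
  -> pairs=14 depth=3 groups=4 -> no
String 2 '[[[[][[]]]]][[]][][][][]': depth seq [1 2 3 4 3 4 5 4 3 2 1 0 1 2 1 0 1 0 1 0 1 0 1 0]
  -> pairs=12 depth=5 groups=6 -> no
String 3 '[[[[[]]]][][][][][][][][]][]': depth seq [1 2 3 4 5 4 3 2 1 2 1 2 1 2 1 2 1 2 1 2 1 2 1 2 1 0 1 0]
  -> pairs=14 depth=5 groups=2 -> yes
String 4 '[][[][][]][][][[[]]][][]': depth seq [1 0 1 2 1 2 1 2 1 0 1 0 1 0 1 2 3 2 1 0 1 0 1 0]
  -> pairs=12 depth=3 groups=7 -> no
String 5 '[[][[]][][][][][][[][][]][]][][]': depth seq [1 2 1 2 3 2 1 2 1 2 1 2 1 2 1 2 1 2 3 2 3 2 3 2 1 2 1 0 1 0 1 0]
  -> pairs=16 depth=3 groups=3 -> no
String 6 '[[[]][[]][[][[]]][][][][[]][]][]': depth seq [1 2 3 2 1 2 3 2 1 2 3 2 3 4 3 2 1 2 1 2 1 2 1 2 3 2 1 2 1 0 1 0]
  -> pairs=16 depth=4 groups=2 -> no

Answer: no no yes no no no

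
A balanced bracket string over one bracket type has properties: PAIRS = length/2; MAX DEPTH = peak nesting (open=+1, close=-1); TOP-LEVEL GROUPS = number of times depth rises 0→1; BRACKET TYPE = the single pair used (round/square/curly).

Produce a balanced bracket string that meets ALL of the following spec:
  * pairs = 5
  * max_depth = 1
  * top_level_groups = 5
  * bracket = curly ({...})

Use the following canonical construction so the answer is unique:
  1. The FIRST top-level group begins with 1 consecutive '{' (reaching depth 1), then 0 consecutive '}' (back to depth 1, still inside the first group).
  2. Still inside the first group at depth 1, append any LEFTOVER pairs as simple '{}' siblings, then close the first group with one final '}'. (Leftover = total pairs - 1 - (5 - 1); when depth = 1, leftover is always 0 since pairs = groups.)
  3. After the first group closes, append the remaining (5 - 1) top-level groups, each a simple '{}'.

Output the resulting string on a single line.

Answer: {}{}{}{}{}

Derivation:
Spec: pairs=5 depth=1 groups=5
Leftover pairs = 5 - 1 - (5-1) = 0
First group: deep chain of depth 1 + 0 sibling pairs
Remaining 4 groups: simple '{}' each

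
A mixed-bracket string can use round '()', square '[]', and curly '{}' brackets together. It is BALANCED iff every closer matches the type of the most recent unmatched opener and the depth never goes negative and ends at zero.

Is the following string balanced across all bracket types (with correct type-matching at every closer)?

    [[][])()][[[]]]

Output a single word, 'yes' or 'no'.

Answer: no

Derivation:
pos 0: push '['; stack = [
pos 1: push '['; stack = [[
pos 2: ']' matches '['; pop; stack = [
pos 3: push '['; stack = [[
pos 4: ']' matches '['; pop; stack = [
pos 5: saw closer ')' but top of stack is '[' (expected ']') → INVALID
Verdict: type mismatch at position 5: ')' closes '[' → no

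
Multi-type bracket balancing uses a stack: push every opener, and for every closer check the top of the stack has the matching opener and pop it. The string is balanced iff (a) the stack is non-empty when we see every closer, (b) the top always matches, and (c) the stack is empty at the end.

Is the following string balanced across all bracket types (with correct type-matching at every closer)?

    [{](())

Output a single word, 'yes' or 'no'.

pos 0: push '['; stack = [
pos 1: push '{'; stack = [{
pos 2: saw closer ']' but top of stack is '{' (expected '}') → INVALID
Verdict: type mismatch at position 2: ']' closes '{' → no

Answer: no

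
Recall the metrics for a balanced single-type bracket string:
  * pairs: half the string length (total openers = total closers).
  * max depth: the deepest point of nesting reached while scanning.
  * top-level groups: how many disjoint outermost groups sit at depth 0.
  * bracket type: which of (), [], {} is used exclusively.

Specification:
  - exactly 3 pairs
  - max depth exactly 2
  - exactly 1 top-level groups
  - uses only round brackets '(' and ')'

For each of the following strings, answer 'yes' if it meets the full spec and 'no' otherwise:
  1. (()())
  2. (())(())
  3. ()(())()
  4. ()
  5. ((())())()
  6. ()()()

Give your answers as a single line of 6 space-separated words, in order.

Answer: yes no no no no no

Derivation:
String 1 '(()())': depth seq [1 2 1 2 1 0]
  -> pairs=3 depth=2 groups=1 -> yes
String 2 '(())(())': depth seq [1 2 1 0 1 2 1 0]
  -> pairs=4 depth=2 groups=2 -> no
String 3 '()(())()': depth seq [1 0 1 2 1 0 1 0]
  -> pairs=4 depth=2 groups=3 -> no
String 4 '()': depth seq [1 0]
  -> pairs=1 depth=1 groups=1 -> no
String 5 '((())())()': depth seq [1 2 3 2 1 2 1 0 1 0]
  -> pairs=5 depth=3 groups=2 -> no
String 6 '()()()': depth seq [1 0 1 0 1 0]
  -> pairs=3 depth=1 groups=3 -> no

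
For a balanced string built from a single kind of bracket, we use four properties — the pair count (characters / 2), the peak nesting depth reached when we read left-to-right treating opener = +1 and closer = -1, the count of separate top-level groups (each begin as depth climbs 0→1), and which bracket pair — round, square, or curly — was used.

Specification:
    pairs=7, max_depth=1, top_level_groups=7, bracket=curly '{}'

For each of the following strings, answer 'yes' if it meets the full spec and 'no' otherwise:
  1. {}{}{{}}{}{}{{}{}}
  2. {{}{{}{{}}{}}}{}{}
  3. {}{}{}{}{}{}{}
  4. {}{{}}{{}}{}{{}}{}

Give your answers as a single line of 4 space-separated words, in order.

Answer: no no yes no

Derivation:
String 1 '{}{}{{}}{}{}{{}{}}': depth seq [1 0 1 0 1 2 1 0 1 0 1 0 1 2 1 2 1 0]
  -> pairs=9 depth=2 groups=6 -> no
String 2 '{{}{{}{{}}{}}}{}{}': depth seq [1 2 1 2 3 2 3 4 3 2 3 2 1 0 1 0 1 0]
  -> pairs=9 depth=4 groups=3 -> no
String 3 '{}{}{}{}{}{}{}': depth seq [1 0 1 0 1 0 1 0 1 0 1 0 1 0]
  -> pairs=7 depth=1 groups=7 -> yes
String 4 '{}{{}}{{}}{}{{}}{}': depth seq [1 0 1 2 1 0 1 2 1 0 1 0 1 2 1 0 1 0]
  -> pairs=9 depth=2 groups=6 -> no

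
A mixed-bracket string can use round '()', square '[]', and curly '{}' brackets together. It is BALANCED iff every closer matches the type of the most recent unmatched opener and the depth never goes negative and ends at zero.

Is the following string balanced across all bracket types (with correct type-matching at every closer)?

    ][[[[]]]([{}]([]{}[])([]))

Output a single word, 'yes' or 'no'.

Answer: no

Derivation:
pos 0: saw closer ']' but stack is empty → INVALID
Verdict: unmatched closer ']' at position 0 → no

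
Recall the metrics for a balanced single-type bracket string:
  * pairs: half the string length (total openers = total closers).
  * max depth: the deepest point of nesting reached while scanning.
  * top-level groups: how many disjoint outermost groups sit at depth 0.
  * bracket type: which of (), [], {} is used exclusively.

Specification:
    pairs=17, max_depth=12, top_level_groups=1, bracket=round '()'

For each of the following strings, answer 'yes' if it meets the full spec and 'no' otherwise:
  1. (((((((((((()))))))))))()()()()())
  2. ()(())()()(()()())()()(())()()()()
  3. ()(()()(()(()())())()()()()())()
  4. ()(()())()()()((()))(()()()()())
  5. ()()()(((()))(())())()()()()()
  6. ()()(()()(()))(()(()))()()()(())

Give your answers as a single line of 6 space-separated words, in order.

Answer: yes no no no no no

Derivation:
String 1 '(((((((((((()))))))))))()()()()())': depth seq [1 2 3 4 5 6 7 8 9 10 11 12 11 10 9 8 7 6 5 4 3 2 1 2 1 2 1 2 1 2 1 2 1 0]
  -> pairs=17 depth=12 groups=1 -> yes
String 2 '()(())()()(()()())()()(())()()()()': depth seq [1 0 1 2 1 0 1 0 1 0 1 2 1 2 1 2 1 0 1 0 1 0 1 2 1 0 1 0 1 0 1 0 1 0]
  -> pairs=17 depth=2 groups=12 -> no
String 3 '()(()()(()(()())())()()()()())()': depth seq [1 0 1 2 1 2 1 2 3 2 3 4 3 4 3 2 3 2 1 2 1 2 1 2 1 2 1 2 1 0 1 0]
  -> pairs=16 depth=4 groups=3 -> no
String 4 '()(()())()()()((()))(()()()()())': depth seq [1 0 1 2 1 2 1 0 1 0 1 0 1 0 1 2 3 2 1 0 1 2 1 2 1 2 1 2 1 2 1 0]
  -> pairs=16 depth=3 groups=7 -> no
String 5 '()()()(((()))(())())()()()()()': depth seq [1 0 1 0 1 0 1 2 3 4 3 2 1 2 3 2 1 2 1 0 1 0 1 0 1 0 1 0 1 0]
  -> pairs=15 depth=4 groups=9 -> no
String 6 '()()(()()(()))(()(()))()()()(())': depth seq [1 0 1 0 1 2 1 2 1 2 3 2 1 0 1 2 1 2 3 2 1 0 1 0 1 0 1 0 1 2 1 0]
  -> pairs=16 depth=3 groups=8 -> no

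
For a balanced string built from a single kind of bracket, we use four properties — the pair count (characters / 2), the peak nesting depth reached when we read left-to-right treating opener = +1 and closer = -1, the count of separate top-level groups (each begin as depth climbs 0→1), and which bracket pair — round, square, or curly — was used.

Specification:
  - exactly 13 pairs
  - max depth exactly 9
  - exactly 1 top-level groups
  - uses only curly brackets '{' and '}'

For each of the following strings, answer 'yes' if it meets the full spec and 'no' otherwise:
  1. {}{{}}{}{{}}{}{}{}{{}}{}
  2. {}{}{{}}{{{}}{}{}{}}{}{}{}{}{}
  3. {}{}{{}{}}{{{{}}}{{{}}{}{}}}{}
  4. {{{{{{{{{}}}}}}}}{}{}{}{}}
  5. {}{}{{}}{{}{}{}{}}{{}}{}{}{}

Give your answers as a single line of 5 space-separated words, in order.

String 1 '{}{{}}{}{{}}{}{}{}{{}}{}': depth seq [1 0 1 2 1 0 1 0 1 2 1 0 1 0 1 0 1 0 1 2 1 0 1 0]
  -> pairs=12 depth=2 groups=9 -> no
String 2 '{}{}{{}}{{{}}{}{}{}}{}{}{}{}{}': depth seq [1 0 1 0 1 2 1 0 1 2 3 2 1 2 1 2 1 2 1 0 1 0 1 0 1 0 1 0 1 0]
  -> pairs=15 depth=3 groups=9 -> no
String 3 '{}{}{{}{}}{{{{}}}{{{}}{}{}}}{}': depth seq [1 0 1 0 1 2 1 2 1 0 1 2 3 4 3 2 1 2 3 4 3 2 3 2 3 2 1 0 1 0]
  -> pairs=15 depth=4 groups=5 -> no
String 4 '{{{{{{{{{}}}}}}}}{}{}{}{}}': depth seq [1 2 3 4 5 6 7 8 9 8 7 6 5 4 3 2 1 2 1 2 1 2 1 2 1 0]
  -> pairs=13 depth=9 groups=1 -> yes
String 5 '{}{}{{}}{{}{}{}{}}{{}}{}{}{}': depth seq [1 0 1 0 1 2 1 0 1 2 1 2 1 2 1 2 1 0 1 2 1 0 1 0 1 0 1 0]
  -> pairs=14 depth=2 groups=8 -> no

Answer: no no no yes no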